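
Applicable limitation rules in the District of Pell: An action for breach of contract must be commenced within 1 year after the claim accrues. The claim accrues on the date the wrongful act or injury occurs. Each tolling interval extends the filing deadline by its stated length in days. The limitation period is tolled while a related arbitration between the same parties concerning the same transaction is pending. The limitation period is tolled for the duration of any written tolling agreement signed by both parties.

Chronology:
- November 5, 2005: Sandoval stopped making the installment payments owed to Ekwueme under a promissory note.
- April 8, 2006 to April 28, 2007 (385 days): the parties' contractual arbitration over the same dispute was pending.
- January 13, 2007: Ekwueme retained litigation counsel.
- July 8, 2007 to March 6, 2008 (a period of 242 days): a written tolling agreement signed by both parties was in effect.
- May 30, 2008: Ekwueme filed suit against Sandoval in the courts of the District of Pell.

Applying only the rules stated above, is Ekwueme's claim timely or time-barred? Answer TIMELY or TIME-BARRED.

The claim accrued on November 5, 2005, when the wrongful act occurred.
Adding the 1 year base period to November 5, 2005 gives a deadline of November 5, 2006, before any tolling.
The period was tolled for 385 days by the pending related arbitration (April 8, 2006 to April 28, 2007), pushing the deadline to November 25, 2007.
The written tolling agreement from July 8, 2007 to March 6, 2008 tolled the period for 242 days, extending the deadline to July 24, 2008.
The other events in the timeline have no effect on the limitation period under the stated rules.
The May 30, 2008 filing precedes the July 24, 2008 deadline; the claim is timely.

TIMELY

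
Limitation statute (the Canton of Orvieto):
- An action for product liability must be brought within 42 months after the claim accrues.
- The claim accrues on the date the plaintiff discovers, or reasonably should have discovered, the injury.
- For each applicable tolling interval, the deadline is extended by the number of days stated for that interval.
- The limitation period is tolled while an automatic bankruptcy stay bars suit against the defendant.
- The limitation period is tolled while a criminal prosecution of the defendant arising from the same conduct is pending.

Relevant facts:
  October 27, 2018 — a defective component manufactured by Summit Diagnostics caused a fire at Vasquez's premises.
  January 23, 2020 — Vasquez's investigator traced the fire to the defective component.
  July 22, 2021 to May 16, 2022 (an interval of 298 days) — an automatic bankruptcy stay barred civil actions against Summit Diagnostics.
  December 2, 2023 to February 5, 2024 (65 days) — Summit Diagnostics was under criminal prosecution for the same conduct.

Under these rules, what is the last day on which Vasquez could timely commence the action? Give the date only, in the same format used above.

Accrual is tied to discovery, so the period began on January 23, 2020 rather than on October 27, 2018 when the act occurred.
Adding the 42 months base period to January 23, 2020 gives a deadline of July 23, 2023, before any tolling.
Because the automatic bankruptcy stay ran from July 22, 2021 to May 16, 2022, the deadline is extended by 298 days to May 16, 2024.
Because the pending criminal prosecution ran from December 2, 2023 to February 5, 2024, the deadline is extended by 65 days to July 20, 2024.

July 20, 2024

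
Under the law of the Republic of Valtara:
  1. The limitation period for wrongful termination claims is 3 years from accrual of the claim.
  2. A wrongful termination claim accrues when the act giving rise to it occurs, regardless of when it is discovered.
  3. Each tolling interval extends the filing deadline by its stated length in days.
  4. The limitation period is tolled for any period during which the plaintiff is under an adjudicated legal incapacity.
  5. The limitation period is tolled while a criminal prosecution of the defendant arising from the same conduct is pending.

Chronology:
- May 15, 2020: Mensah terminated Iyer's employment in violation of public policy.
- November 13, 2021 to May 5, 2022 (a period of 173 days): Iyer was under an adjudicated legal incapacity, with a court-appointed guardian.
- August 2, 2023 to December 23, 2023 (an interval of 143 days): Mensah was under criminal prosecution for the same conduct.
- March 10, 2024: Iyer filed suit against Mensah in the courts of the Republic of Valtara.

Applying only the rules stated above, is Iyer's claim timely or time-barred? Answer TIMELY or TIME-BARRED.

TIMELY

The claim accrued on May 15, 2020, the date of the act.
3 years from May 15, 2020 is May 15, 2023.
The period was tolled for 173 days by the plaintiff's legal incapacity (November 13, 2021 to May 5, 2022), pushing the deadline to November 4, 2023.
The period was tolled for 143 days by the pending criminal prosecution (August 2, 2023 to December 23, 2023), pushing the deadline to March 26, 2024.
The March 10, 2024 filing precedes the March 26, 2024 deadline; the claim is timely.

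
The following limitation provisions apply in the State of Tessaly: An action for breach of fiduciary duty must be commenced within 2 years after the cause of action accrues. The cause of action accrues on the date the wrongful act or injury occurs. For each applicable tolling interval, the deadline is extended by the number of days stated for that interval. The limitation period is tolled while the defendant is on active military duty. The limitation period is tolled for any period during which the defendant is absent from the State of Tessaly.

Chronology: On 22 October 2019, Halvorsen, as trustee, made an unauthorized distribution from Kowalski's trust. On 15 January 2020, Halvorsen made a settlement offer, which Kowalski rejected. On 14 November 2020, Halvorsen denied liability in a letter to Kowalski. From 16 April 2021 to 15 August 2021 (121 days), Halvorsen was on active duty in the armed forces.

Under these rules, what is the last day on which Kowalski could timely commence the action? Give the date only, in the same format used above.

The limitation period began to run on 22 October 2019.
The untolled deadline — 2 years after 22 October 2019 — is 22 October 2021.
Because the defendant's active military service ran from 16 April 2021 to 15 August 2021, the deadline is extended by 121 days to 20 February 2022.
Nothing else in the chronology tolls or restarts the period.

20 February 2022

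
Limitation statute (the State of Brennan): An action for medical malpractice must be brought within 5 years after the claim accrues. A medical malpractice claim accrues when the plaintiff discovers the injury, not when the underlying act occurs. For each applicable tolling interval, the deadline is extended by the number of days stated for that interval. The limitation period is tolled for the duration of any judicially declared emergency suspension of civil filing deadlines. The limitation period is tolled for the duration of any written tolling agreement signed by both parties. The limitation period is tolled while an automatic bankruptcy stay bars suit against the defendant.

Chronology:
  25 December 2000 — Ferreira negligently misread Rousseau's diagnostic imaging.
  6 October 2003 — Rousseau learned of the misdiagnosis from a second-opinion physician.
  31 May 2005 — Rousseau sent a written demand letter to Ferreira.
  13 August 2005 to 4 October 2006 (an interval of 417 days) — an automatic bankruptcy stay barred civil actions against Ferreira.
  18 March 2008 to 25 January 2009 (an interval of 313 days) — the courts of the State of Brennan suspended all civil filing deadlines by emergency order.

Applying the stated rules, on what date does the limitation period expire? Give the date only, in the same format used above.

6 October 2010

Under the discovery rule, the claim accrued on 6 October 2003, when Rousseau discovered the injury — not on the 25 December 2000 date of the underlying act.
5 years from 6 October 2003 is 6 October 2008.
The period was tolled for 417 days by the automatic bankruptcy stay (13 August 2005 to 4 October 2006), pushing the deadline to 27 November 2009.
Because the emergency suspension of filing deadlines ran from 18 March 2008 to 25 January 2009, the deadline is extended by 313 days to 6 October 2010.
The other events in the timeline have no effect on the limitation period under the stated rules.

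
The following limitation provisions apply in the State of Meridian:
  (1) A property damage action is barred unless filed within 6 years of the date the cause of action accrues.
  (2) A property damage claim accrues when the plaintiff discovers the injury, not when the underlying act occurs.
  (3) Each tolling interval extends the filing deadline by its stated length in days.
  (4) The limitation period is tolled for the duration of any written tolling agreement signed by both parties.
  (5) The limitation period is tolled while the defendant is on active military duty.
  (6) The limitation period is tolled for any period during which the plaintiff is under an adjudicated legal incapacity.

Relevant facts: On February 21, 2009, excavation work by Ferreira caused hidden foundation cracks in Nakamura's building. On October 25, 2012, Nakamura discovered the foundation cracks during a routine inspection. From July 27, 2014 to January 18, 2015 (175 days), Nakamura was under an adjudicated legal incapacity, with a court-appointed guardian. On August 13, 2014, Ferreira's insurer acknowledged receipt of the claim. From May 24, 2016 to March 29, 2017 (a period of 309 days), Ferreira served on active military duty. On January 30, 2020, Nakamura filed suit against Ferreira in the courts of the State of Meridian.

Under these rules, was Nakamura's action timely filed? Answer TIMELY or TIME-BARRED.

Accrual is tied to discovery, so the period began on October 25, 2012 rather than on February 21, 2009 when the act occurred.
Adding the 6 years base period to October 25, 2012 gives a deadline of October 25, 2018, before any tolling.
The plaintiff's legal incapacity from July 27, 2014 to January 18, 2015 tolled the period for 175 days, extending the deadline to April 18, 2019.
The period was tolled for 309 days by the defendant's active military service (May 24, 2016 to March 29, 2017), pushing the deadline to February 21, 2020.
None of the other events listed affects the running of the period under the stated rules.
Nakamura filed on January 30, 2020, before the February 21, 2020 deadline, so the action is timely.

TIMELY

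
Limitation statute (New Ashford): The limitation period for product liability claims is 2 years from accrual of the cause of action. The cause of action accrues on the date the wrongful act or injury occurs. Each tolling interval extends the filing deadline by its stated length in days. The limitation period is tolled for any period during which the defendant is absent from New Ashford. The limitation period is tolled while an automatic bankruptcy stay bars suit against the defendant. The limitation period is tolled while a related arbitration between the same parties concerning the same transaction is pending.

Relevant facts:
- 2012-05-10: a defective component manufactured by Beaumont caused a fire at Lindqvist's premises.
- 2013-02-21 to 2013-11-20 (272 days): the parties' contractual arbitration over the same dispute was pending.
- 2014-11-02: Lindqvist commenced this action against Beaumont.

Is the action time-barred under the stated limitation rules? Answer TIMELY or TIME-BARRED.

TIMELY

The limitation period began to run on 2012-05-10.
Adding the 2 years base period to 2012-05-10 gives a deadline of 2014-05-10, before any tolling.
Because the pending related arbitration ran from 2013-02-21 to 2013-11-20, the deadline is extended by 272 days to 2015-02-06.
The 2014-11-02 filing precedes the 2015-02-06 deadline; the claim is timely.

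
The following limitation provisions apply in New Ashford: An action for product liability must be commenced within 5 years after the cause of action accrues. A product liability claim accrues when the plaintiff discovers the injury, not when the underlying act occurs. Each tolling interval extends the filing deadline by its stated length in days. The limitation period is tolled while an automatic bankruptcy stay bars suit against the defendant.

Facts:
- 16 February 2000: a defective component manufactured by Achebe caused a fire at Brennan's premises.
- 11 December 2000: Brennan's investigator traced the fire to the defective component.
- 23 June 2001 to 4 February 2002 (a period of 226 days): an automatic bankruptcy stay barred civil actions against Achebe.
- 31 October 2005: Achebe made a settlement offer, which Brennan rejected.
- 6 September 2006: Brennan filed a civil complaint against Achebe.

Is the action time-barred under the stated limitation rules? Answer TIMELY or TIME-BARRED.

TIME-BARRED

Under the discovery rule, the claim accrued on 11 December 2000, when Brennan discovered the injury — not on the 16 February 2000 date of the underlying act.
The untolled deadline — 5 years after 11 December 2000 — is 11 December 2005.
The automatic bankruptcy stay from 23 June 2001 to 4 February 2002 tolled the period for 226 days, extending the deadline to 25 July 2006.
None of the other events listed affects the running of the period under the stated rules.
Filing on 6 September 2006 missed the 25 July 2006 deadline — the action is time-barred.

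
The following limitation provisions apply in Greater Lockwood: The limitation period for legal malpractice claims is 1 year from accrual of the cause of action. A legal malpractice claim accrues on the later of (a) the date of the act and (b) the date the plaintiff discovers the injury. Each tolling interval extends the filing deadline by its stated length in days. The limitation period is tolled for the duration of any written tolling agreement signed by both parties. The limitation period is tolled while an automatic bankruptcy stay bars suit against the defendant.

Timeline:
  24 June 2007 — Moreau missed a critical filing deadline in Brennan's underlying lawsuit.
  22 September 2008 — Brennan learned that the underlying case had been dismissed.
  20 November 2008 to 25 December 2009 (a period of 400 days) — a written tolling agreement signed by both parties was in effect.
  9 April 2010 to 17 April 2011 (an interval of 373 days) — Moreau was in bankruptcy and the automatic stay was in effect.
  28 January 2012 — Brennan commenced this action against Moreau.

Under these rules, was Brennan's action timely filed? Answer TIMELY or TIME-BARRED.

The claim accrued on 22 September 2008 — the later of the 24 June 2007 act and the 22 September 2008 discovery.
1 year from 22 September 2008 is 22 September 2009.
The period was tolled for 400 days by the written tolling agreement (20 November 2008 to 25 December 2009), pushing the deadline to 27 October 2010.
Because the automatic bankruptcy stay ran from 9 April 2010 to 17 April 2011, the deadline is extended by 373 days to 4 November 2011.
The 28 January 2012 filing falls after the 4 November 2011 deadline; the claim is time-barred.

TIME-BARRED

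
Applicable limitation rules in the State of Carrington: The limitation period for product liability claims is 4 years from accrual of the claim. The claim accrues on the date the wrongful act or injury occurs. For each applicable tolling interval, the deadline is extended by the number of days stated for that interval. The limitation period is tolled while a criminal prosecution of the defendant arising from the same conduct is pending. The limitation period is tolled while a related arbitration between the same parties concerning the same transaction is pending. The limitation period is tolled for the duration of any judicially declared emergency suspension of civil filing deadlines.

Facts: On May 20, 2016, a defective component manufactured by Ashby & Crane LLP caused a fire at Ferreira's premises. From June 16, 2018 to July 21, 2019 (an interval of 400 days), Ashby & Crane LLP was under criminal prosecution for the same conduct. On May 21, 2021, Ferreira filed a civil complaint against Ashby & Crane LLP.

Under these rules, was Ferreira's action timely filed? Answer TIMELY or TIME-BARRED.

TIMELY

The claim accrued on May 20, 2016, the date of the act.
4 years from May 20, 2016 is May 20, 2020.
The pending criminal prosecution from June 16, 2018 to July 21, 2019 tolled the period for 400 days, extending the deadline to June 24, 2021.
Ferreira filed on May 21, 2021, before the June 24, 2021 deadline, so the action is timely.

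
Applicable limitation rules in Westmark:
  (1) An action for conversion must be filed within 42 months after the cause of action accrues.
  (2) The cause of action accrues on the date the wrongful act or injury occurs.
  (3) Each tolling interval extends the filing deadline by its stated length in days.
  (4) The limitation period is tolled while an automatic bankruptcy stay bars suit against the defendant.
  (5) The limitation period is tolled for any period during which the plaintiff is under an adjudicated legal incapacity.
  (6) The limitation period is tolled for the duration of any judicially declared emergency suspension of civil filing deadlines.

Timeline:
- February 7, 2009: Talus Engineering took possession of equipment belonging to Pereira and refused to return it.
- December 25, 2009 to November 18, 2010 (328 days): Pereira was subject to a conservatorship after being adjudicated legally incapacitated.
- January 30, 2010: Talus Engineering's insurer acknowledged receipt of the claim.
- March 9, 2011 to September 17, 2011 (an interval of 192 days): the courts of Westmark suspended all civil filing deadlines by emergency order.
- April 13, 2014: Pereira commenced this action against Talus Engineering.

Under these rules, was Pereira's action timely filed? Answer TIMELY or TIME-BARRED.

TIME-BARRED

The limitation period began to run on February 7, 2009.
Adding the 42 months base period to February 7, 2009 gives a deadline of August 7, 2012, before any tolling.
The plaintiff's legal incapacity from December 25, 2009 to November 18, 2010 tolled the period for 328 days, extending the deadline to July 1, 2013.
Because the emergency suspension of filing deadlines ran from March 9, 2011 to September 17, 2011, the deadline is extended by 192 days to January 9, 2014.
Nothing else in the chronology tolls or restarts the period.
Pereira filed on April 13, 2014, after the January 9, 2014 deadline, so the action is time-barred.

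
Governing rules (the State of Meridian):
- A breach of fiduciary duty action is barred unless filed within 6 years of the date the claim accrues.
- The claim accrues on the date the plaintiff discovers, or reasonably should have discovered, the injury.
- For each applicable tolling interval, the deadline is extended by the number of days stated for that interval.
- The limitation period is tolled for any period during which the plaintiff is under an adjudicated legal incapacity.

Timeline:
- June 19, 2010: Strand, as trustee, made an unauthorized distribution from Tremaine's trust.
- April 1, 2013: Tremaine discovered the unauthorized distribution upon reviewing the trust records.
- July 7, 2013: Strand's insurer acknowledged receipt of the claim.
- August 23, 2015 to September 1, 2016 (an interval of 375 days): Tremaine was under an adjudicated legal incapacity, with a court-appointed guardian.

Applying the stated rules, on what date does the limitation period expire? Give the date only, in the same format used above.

Under the discovery rule, the claim accrued on April 1, 2013, when Tremaine discovered the injury — not on the June 19, 2010 date of the underlying act.
6 years from April 1, 2013 is April 1, 2019.
The period was tolled for 375 days by the plaintiff's legal incapacity (August 23, 2015 to September 1, 2016), pushing the deadline to April 10, 2020.
None of the other events listed affects the running of the period under the stated rules.

April 10, 2020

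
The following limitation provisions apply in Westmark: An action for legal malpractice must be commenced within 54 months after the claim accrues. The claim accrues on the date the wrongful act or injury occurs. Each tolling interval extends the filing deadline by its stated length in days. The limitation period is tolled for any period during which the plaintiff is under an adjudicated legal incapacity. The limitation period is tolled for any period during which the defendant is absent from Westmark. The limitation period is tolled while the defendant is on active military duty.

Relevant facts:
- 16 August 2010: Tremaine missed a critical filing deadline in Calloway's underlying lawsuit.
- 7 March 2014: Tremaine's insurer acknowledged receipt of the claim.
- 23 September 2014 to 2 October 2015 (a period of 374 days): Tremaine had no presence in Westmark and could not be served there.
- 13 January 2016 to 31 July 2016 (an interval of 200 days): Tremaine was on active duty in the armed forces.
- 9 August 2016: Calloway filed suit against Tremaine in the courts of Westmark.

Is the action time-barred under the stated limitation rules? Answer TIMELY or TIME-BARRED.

TIMELY

The claim accrued on 16 August 2010, the date of the act.
Adding the 54 months base period to 16 August 2010 gives a deadline of 16 February 2015, before any tolling.
Because the defendant's absence from the jurisdiction ran from 23 September 2014 to 2 October 2015, the deadline is extended by 374 days to 25 February 2016.
Because the defendant's active military service ran from 13 January 2016 to 31 July 2016, the deadline is extended by 200 days to 12 September 2016.
Nothing else in the chronology tolls or restarts the period.
Calloway filed on 9 August 2016, before the 12 September 2016 deadline, so the action is timely.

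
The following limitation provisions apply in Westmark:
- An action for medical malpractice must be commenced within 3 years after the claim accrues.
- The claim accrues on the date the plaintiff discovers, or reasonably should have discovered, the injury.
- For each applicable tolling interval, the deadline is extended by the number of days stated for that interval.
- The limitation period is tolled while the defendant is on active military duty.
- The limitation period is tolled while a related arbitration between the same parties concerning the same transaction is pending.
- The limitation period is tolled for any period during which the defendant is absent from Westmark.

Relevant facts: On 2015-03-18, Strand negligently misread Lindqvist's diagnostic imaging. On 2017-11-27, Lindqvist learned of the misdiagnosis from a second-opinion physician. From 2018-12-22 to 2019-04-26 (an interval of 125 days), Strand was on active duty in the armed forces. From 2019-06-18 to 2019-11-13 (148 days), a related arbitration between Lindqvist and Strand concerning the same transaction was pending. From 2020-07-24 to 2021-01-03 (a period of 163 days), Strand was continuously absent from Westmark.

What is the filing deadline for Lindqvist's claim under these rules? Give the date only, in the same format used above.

2022-02-06

Under the discovery rule, the claim accrued on 2017-11-27, when Lindqvist discovered the injury — not on the 2015-03-18 date of the underlying act.
The untolled deadline — 3 years after 2017-11-27 — is 2020-11-27.
Because the defendant's active military service ran from 2018-12-22 to 2019-04-26, the deadline is extended by 125 days to 2021-04-01.
The pending related arbitration from 2019-06-18 to 2019-11-13 tolled the period for 148 days, extending the deadline to 2021-08-27.
The period was tolled for 163 days by the defendant's absence from the jurisdiction (2020-07-24 to 2021-01-03), pushing the deadline to 2022-02-06.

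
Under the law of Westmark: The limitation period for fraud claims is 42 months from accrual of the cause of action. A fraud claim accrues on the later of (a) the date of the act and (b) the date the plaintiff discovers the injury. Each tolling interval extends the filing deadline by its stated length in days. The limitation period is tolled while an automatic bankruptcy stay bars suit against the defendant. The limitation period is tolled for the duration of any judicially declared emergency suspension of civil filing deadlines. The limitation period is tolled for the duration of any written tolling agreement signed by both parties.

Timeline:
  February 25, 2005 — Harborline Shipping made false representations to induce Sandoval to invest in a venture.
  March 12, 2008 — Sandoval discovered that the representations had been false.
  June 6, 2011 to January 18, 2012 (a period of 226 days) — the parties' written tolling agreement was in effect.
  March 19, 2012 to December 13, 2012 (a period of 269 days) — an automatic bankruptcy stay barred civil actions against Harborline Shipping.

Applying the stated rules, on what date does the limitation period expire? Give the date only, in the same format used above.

January 19, 2013

Because discovery on March 12, 2008 post-dates the February 25, 2005 act, accrual under the later-of rule falls on March 12, 2008.
Adding the 42 months base period to March 12, 2008 gives a deadline of September 12, 2011, before any tolling.
Because the written tolling agreement ran from June 6, 2011 to January 18, 2012, the deadline is extended by 226 days to April 25, 2012.
The automatic bankruptcy stay from March 19, 2012 to December 13, 2012 tolled the period for 269 days, extending the deadline to January 19, 2013.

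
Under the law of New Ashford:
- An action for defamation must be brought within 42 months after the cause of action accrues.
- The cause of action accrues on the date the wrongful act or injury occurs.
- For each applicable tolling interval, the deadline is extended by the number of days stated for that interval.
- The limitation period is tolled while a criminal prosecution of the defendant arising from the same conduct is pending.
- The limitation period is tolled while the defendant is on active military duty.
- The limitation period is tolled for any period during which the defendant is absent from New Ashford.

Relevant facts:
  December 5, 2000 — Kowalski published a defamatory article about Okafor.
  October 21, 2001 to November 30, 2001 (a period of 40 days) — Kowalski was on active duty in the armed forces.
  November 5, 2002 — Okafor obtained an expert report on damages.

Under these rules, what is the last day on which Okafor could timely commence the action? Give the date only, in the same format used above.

July 15, 2004

The claim accrued on December 5, 2000, when the wrongful act occurred.
Adding the 42 months base period to December 5, 2000 gives a deadline of June 5, 2004, before any tolling.
The defendant's active military service from October 21, 2001 to November 30, 2001 tolled the period for 40 days, extending the deadline to July 15, 2004.
The other events in the timeline have no effect on the limitation period under the stated rules.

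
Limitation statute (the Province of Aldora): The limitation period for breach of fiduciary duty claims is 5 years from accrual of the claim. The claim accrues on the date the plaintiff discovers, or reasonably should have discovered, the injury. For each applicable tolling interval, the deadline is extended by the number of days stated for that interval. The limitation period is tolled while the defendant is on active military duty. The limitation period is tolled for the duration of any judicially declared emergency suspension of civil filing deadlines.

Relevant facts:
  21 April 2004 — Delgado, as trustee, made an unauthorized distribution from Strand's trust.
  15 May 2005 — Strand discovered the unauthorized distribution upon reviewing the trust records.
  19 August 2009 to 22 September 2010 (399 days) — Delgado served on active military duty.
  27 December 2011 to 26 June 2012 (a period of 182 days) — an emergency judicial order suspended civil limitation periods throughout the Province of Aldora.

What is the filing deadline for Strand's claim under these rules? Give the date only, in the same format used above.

Under the discovery rule, the claim accrued on 15 May 2005, when Strand discovered the injury — not on the 21 April 2004 date of the underlying act.
Adding the 5 years base period to 15 May 2005 gives a deadline of 15 May 2010, before any tolling.
The period was tolled for 399 days by the defendant's active military service (19 August 2009 to 22 September 2010), pushing the deadline to 18 June 2011.
By the time the emergency suspension of filing deadlines began on 27 December 2011, the limitation period had already expired on 18 June 2011; that interval cannot revive it.

18 June 2011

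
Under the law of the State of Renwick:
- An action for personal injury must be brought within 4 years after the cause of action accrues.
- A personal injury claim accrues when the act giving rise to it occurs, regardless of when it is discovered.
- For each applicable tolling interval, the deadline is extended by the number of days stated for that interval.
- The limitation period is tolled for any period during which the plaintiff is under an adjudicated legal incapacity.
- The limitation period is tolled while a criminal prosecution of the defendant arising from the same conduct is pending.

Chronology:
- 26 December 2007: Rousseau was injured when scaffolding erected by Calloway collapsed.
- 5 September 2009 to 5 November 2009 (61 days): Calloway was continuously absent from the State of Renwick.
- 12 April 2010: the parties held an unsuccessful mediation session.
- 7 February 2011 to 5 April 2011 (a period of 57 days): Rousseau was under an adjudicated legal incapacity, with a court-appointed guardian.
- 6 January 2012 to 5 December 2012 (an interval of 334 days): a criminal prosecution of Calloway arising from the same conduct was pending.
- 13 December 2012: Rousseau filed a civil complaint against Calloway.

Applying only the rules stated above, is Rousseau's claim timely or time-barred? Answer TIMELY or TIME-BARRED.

TIMELY

The limitation period began to run on 26 December 2007.
Adding the 4 years base period to 26 December 2007 gives a deadline of 26 December 2011, before any tolling.
Because the plaintiff's legal incapacity ran from 7 February 2011 to 5 April 2011, the deadline is extended by 57 days to 21 February 2012.
The period was tolled for 334 days by the pending criminal prosecution (6 January 2012 to 5 December 2012), pushing the deadline to 20 January 2013.
The defendant's absence from the jurisdiction from 5 September 2009 to 5 November 2009 does not toll the period, because no stated rule makes the defendant's absence a tolling event.
None of the other events listed affects the running of the period under the stated rules.
Filing on 13 December 2012 beat the 20 January 2013 deadline — the action is timely.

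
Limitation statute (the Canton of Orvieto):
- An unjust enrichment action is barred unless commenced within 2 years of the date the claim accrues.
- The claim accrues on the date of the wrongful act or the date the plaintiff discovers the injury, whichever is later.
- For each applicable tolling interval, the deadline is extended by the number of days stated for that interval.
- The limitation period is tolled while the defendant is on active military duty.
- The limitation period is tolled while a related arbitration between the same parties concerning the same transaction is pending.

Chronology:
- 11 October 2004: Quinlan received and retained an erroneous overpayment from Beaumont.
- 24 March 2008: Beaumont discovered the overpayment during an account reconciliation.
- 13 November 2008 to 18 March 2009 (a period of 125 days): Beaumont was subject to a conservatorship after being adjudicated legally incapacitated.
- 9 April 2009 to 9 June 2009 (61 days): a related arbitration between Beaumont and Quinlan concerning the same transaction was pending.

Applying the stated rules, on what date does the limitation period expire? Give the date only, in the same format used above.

24 May 2010

Taking the later of the act (11 October 2004) and discovery (24 March 2008), the claim accrued on 24 March 2008.
Adding the 2 years base period to 24 March 2008 gives a deadline of 24 March 2010, before any tolling.
Because the pending related arbitration ran from 9 April 2009 to 9 June 2009, the deadline is extended by 61 days to 24 May 2010.
No stated provision tolls the period for the plaintiff's incapacity, so the interval from 13 November 2008 to 18 March 2009 has no effect on the deadline.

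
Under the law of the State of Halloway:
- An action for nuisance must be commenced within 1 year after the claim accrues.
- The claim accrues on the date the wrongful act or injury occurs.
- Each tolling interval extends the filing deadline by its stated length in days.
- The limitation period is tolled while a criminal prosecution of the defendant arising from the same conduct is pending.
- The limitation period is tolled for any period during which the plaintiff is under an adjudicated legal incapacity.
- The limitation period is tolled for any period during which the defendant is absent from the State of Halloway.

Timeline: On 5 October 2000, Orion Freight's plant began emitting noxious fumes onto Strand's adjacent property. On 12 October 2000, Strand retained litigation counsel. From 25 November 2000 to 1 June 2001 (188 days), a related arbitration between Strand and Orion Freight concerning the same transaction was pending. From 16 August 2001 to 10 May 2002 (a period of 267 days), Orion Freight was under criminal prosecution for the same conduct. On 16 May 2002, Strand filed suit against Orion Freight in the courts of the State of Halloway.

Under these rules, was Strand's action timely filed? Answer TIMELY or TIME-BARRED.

The claim accrued on 5 October 2000, when the wrongful act occurred.
Adding the 1 year base period to 5 October 2000 gives a deadline of 5 October 2001, before any tolling.
Because the pending criminal prosecution ran from 16 August 2001 to 10 May 2002, the deadline is extended by 267 days to 29 June 2002.
No stated provision tolls the period for a pending arbitration, so the interval from 25 November 2000 to 1 June 2001 has no effect on the deadline.
The other events in the timeline have no effect on the limitation period under the stated rules.
Filing on 16 May 2002 beat the 29 June 2002 deadline — the action is timely.

TIMELY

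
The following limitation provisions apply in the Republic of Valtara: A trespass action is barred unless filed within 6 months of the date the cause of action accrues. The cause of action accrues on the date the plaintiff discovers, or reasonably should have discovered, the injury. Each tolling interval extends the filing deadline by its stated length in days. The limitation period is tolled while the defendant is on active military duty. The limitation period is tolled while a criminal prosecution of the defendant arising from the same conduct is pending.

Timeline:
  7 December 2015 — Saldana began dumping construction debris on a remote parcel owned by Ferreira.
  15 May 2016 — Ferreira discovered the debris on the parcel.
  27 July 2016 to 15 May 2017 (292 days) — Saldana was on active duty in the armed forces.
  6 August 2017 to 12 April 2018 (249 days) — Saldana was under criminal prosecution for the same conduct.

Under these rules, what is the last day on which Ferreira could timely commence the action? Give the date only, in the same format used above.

10 May 2018

The claim did not accrue until Ferreira discovered the injury on 15 May 2016; the 7 December 2015 act date does not start the clock under the stated rule.
The untolled deadline — 6 months after 15 May 2016 — is 15 November 2016.
Because the defendant's active military service ran from 27 July 2016 to 15 May 2017, the deadline is extended by 292 days to 3 September 2017.
Because the pending criminal prosecution ran from 6 August 2017 to 12 April 2018, the deadline is extended by 249 days to 10 May 2018.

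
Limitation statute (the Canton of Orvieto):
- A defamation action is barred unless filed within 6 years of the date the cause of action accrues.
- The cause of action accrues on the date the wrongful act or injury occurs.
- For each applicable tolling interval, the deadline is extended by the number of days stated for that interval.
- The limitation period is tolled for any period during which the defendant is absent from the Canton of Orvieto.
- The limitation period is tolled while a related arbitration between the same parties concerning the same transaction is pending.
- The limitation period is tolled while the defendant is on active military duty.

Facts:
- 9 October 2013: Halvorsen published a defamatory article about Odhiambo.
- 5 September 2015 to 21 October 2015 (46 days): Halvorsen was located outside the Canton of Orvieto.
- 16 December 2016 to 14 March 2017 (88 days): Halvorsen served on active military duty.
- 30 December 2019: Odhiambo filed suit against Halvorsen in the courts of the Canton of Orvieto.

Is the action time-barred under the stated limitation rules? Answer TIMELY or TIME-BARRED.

The claim accrued on 9 October 2013, when the wrongful act occurred.
Adding the 6 years base period to 9 October 2013 gives a deadline of 9 October 2019, before any tolling.
The defendant's absence from the jurisdiction from 5 September 2015 to 21 October 2015 tolled the period for 46 days, extending the deadline to 24 November 2019.
The defendant's active military service from 16 December 2016 to 14 March 2017 tolled the period for 88 days, extending the deadline to 20 February 2020.
The 30 December 2019 filing precedes the 20 February 2020 deadline; the claim is timely.

TIMELY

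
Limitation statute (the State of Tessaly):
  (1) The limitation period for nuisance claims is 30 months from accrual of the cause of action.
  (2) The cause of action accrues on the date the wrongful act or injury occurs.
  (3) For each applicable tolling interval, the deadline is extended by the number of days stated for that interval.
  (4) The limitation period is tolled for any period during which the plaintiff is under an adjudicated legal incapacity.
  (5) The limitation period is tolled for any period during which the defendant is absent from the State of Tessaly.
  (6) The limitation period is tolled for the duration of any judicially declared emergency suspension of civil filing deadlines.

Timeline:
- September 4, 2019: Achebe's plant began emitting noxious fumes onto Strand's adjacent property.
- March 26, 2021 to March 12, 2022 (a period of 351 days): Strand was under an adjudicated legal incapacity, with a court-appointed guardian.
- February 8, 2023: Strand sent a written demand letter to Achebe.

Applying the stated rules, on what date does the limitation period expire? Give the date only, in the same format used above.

The claim accrued on September 4, 2019, when the wrongful act occurred.
30 months from September 4, 2019 is March 4, 2022.
The period was tolled for 351 days by the plaintiff's legal incapacity (March 26, 2021 to March 12, 2022), pushing the deadline to February 18, 2023.
Nothing else in the chronology tolls or restarts the period.

February 18, 2023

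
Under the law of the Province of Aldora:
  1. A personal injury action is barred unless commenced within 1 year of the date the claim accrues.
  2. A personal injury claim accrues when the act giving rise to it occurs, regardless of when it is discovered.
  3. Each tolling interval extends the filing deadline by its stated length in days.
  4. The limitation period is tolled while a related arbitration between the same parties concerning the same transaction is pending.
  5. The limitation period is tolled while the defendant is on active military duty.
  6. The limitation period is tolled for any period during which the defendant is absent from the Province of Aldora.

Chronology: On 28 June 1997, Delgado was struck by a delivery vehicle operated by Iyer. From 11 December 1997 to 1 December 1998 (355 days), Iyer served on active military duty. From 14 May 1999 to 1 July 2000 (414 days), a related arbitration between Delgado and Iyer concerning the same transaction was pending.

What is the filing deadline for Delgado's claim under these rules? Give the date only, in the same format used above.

The limitation period began to run on 28 June 1997.
Adding the 1 year base period to 28 June 1997 gives a deadline of 28 June 1998, before any tolling.
Because the defendant's active military service ran from 11 December 1997 to 1 December 1998, the deadline is extended by 355 days to 18 June 1999.
The pending related arbitration from 14 May 1999 to 1 July 2000 tolled the period for 414 days, extending the deadline to 5 August 2000.

5 August 2000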